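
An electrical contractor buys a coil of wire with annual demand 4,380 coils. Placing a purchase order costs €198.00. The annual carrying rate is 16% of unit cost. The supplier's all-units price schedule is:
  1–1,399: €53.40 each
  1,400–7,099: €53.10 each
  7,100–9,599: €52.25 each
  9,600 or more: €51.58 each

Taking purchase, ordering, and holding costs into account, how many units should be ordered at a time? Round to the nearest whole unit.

Q* ≈ 451 coils

Holding cost per unit per year at price C is H = 0.16·C.
Candidates are each tier's EOQ (if it falls in that tier) and each price-break quantity.
EOQ at €53.40 = 450.6 (feasible in tier 1): TC = 4,380×€53.40 + (4,380/450.6)×198 + (450.6/2)×0.16×€53.40 = €237,741.60.
EOQ at €53.10 = 451.8 < 1400, so use break Q=1400: TC = 4,380×€53.10 + (4,380/1400.0)×198 + (1400.0/2)×0.16×€53.10 = €239,144.66.
EOQ at €52.25 = 455.5 < 7100, so use break Q=7100: TC = 4,380×€52.25 + (4,380/7100.0)×198 + (7100.0/2)×0.16×€52.25 = €258,655.15.
EOQ at €51.58 = 458.4 < 9600, so use break Q=9600: TC = 4,380×€51.58 + (4,380/9600.0)×198 + (9600.0/2)×0.16×€51.58 = €265,624.18.
Lowest total cost is €237,741.60 at Q = 450.6.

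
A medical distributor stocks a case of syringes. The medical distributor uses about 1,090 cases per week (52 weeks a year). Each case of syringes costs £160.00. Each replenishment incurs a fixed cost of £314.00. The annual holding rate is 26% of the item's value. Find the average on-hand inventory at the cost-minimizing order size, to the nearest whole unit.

Annual demand D = 1,090 × 52 = 56,680.
Holding cost H = 0.26 × £160.00 = £41.6000 per unit per year.
EOQ = √(2DS/H) = √(2 × 56,680 × 314 / 41.6) ≈ 925.01.
Average inventory = Q*/2 ≈ 925.01 / 2 = 462.507.

Average inventory ≈ 463 cases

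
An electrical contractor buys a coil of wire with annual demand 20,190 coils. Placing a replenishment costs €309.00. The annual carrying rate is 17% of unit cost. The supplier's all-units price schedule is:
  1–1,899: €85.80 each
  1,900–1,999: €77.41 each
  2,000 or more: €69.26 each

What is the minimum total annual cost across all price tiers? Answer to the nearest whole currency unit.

TC* ≈ €1,413,253

Holding cost per unit per year at price C is H = 0.17·C.
Candidates are each tier's EOQ (if it falls in that tier) and each price-break quantity.
EOQ at €85.80 = 924.9 (feasible in tier 1): TC = 20,190×€85.80 + (20,190/924.9)×309 + (924.9/2)×0.17×€85.80 = €1,745,792.58.
EOQ at €77.41 = 973.7 < 1900, so use break Q=1900: TC = 20,190×€77.41 + (20,190/1900.0)×309 + (1900.0/2)×0.17×€77.41 = €1,578,693.15.
EOQ at €69.26 = 1029.4 < 2000, so use break Q=2000: TC = 20,190×€69.26 + (20,190/2000.0)×309 + (2000.0/2)×0.17×€69.26 = €1,413,252.96.
Lowest total cost among the candidates is at Q = 2000.0.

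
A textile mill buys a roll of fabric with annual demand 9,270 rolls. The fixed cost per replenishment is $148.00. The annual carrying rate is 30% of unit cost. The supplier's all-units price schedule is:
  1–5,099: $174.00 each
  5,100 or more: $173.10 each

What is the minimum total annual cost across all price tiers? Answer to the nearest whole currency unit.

Holding cost per unit per year at price C is H = 0.30·C.
Evaluate total cost at each tier's feasible EOQ or, if the EOQ is below the tier, at the tier's minimum quantity.
EOQ at $174.00 = 229.3 (feasible in tier 1): TC = 9,270×$174.00 + (9,270/229.3)×148 + (229.3/2)×0.30×$174.00 = $1,624,947.98.
EOQ at $173.10 = 229.9 < 5100, so use break Q=5100: TC = 9,270×$173.10 + (9,270/5100.0)×148 + (5100.0/2)×0.30×$173.10 = $1,737,327.51.
Lowest total cost among the candidates is at Q = 229.3.

TC* ≈ $1,624,948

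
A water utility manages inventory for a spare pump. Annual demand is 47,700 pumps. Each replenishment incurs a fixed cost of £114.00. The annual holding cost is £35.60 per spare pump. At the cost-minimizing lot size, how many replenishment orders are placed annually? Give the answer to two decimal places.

N ≈ 86.30 orders per year

Q* = √(2DS/H) = √(2 × 47,700 × 114 / 35.6) ≈ 552.72.
Orders per year = D / Q* = 47,700 / 552.72 ≈ 86.301.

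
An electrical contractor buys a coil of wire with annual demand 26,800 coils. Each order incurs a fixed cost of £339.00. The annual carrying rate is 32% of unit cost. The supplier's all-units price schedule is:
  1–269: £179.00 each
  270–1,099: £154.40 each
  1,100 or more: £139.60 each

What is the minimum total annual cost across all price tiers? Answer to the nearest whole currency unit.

Holding cost per unit per year at price C is H = 0.32·C.
Evaluate total cost at each tier's feasible EOQ or, if the EOQ is below the tier, at the tier's minimum quantity.
Tier 1 (£179.00): EOQ = 563.2 exceeds tier's upper bound 269, so this tier is dominated.
EOQ at £154.40 = 606.4 (feasible in tier 2): TC = 26,800×£154.40 + (26,800/606.4)×339 + (606.4/2)×0.32×£154.40 = £4,167,882.70.
EOQ at £139.60 = 637.8 < 1100, so use break Q=1100: TC = 26,800×£139.60 + (26,800/1100.0)×339 + (1100.0/2)×0.32×£139.60 = £3,774,108.87.
Lowest total cost among the candidates is at Q = 1100.0.

TC* ≈ £3,774,109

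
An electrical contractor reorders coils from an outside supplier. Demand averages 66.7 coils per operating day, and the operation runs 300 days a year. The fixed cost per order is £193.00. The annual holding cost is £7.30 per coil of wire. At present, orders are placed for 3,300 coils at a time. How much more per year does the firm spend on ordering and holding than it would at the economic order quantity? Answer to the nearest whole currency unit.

Extra cost ≈ £5,706 per year

Annual demand D = 66.7 × 300 = 20,010.
EOQ = √(2DS/H) = √(2 × 20,010 × 193 / 7.3) ≈ 1028.62.
Cost at Q* = (D/Q*)S + (Q*/2)H = √(2DSH) ≈ £7,508.94.
Cost at Q = 3,300: (20,010/3,300)×193 + (3,300/2)×7.3 = £1,170.28 + £12,045.00 = £13,215.28.
Excess = £13,215.28 − £7,508.94 = £5,706.34.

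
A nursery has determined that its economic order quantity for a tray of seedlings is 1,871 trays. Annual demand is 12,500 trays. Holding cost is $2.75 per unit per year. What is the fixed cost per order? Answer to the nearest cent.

S ≈ $385.07

Invert the EOQ relation Q*² = 2DS/H.
From Q* = √(2DS/H): S = Q*²H / (2D) = 1,871² × 2.75 / (2 × 12,500) = 385.0705.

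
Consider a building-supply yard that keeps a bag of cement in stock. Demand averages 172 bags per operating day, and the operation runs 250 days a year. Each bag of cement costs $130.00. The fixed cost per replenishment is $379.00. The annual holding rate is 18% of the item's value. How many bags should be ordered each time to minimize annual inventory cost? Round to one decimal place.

Annual demand D = 172 × 250 = 43,000.
Holding cost H = 0.18 × $130.00 = $23.4000 per unit per year.
EOQ = √(2DS / H) = √(2 × 43,000 × 379 / 23.4).
= √(32,594,000 / 23.4) = √1,392,905.9829 ≈ 1180.214.

Q* ≈ 1,180.2 bags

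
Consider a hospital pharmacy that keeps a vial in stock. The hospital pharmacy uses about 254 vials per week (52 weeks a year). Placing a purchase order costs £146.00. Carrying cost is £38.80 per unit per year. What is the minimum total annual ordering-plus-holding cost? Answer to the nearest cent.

TC* ≈ £12,232.80

Annual demand D = 254 × 52 = 13,208.
EOQ = √(2DS/H) = √(2 × 13,208 × 146 / 38.8) ≈ 315.28.
At Q*, ordering cost (D/Q*)S equals holding cost (Q*/2)H, each = √(DSH/2).
Minimum total = √(2DSH) = √(2 × 13,208 × 146 × 38.8) ≈ 12232.798.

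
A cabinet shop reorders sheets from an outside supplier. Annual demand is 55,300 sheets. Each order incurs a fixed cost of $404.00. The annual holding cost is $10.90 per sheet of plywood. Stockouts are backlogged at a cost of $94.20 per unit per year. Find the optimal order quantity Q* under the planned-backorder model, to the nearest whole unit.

With planned backorders, Q* = √(2DS/H) · √((H+B)/B).
√(2DS/H) = √(2 × 55,300 × 404 / 10.9) = 2024.673.
√((H+B)/B) = √((10.9+94.2)/94.2) = 1.0563.
Q* ≈ 2138.607.

Q* ≈ 2,139 sheets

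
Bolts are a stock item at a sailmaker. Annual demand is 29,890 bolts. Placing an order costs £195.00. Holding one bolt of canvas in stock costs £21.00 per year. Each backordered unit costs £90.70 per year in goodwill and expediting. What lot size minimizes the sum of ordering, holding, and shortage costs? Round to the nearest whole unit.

With planned backorders, Q* = √(2DS/H) · √((H+B)/B).
√(2DS/H) = √(2 × 29,890 × 195 / 21) = 745.050.
√((H+B)/B) = √((21+90.7)/90.7) = 1.1097.
Q* ≈ 826.815.

Q* ≈ 827 bolts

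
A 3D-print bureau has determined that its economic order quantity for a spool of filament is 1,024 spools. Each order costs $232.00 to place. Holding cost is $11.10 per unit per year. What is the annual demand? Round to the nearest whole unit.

D ≈ 25,084 spools per year

Invert the EOQ relation Q*² = 2DS/H.
From Q* = √(2DS/H): D = Q*²H / (2S) = 1,024² × 11.1 / (2 × 232) = 25084.469.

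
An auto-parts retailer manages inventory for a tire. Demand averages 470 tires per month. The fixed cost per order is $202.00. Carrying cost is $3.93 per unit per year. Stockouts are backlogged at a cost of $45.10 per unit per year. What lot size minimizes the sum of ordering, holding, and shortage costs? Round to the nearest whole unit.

Q* ≈ 794 tires

Annual demand D = 470 × 12 = 5,640.
With planned backorders, Q* = √(2DS/H) · √((H+B)/B).
√(2DS/H) = √(2 × 5,640 × 202 / 3.93) = 761.437.
√((H+B)/B) = √((3.93+45.1)/45.1) = 1.0427.
Q* ≈ 793.920.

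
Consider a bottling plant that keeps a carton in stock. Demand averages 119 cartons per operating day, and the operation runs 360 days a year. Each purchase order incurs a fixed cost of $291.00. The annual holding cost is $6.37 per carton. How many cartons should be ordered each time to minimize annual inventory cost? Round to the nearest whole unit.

Annual demand D = 119 × 360 = 42,840.
EOQ = √(2DS / H) = √(2 × 42,840 × 291 / 6.37).
= √(24,932,880 / 6.37) = √3,914,109.8901 ≈ 1978.411.

Q* ≈ 1,978 cartons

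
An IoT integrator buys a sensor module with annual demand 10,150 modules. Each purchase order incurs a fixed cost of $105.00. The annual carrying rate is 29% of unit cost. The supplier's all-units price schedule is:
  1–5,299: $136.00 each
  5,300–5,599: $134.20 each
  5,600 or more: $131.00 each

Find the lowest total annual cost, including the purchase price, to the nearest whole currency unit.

TC* ≈ $1,389,569

Holding cost per unit per year at price C is H = 0.29·C.
Evaluate total cost at each tier's feasible EOQ or, if the EOQ is below the tier, at the tier's minimum quantity.
EOQ at $136.00 = 232.5 (feasible in tier 1): TC = 10,150×$136.00 + (10,150/232.5)×105 + (232.5/2)×0.29×$136.00 = $1,389,568.77.
EOQ at $134.20 = 234.0 < 5300, so use break Q=5300: TC = 10,150×$134.20 + (10,150/5300.0)×105 + (5300.0/2)×0.29×$134.20 = $1,465,463.78.
EOQ at $131.00 = 236.9 < 5600, so use break Q=5600: TC = 10,150×$131.00 + (10,150/5600.0)×105 + (5600.0/2)×0.29×$131.00 = $1,436,212.31.
Lowest total cost among the candidates is at Q = 232.5.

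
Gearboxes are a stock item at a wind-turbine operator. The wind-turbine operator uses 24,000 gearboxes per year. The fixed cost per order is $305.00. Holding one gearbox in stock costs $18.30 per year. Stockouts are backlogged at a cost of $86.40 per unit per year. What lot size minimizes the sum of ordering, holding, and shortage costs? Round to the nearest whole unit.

Q* ≈ 985 gearboxes

With planned backorders, Q* = √(2DS/H) · √((H+B)/B).
√(2DS/H) = √(2 × 24,000 × 305 / 18.3) = 894.427.
√((H+B)/B) = √((18.3+86.4)/86.4) = 1.1008.
Q* ≈ 984.604.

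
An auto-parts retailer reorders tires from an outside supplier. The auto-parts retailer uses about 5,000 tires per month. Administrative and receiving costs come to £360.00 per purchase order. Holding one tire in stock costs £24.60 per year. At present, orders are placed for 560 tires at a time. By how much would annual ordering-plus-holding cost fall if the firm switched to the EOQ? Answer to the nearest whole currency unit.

Annual demand D = 5,000 × 12 = 60,000.
EOQ = √(2DS/H) = √(2 × 60,000 × 360 / 24.6) ≈ 1325.18.
Cost at Q* = (D/Q*)S + (Q*/2)H = √(2DSH) ≈ £32,599.39.
Cost at Q = 560: (60,000/560)×360 + (560/2)×24.6 = £38,571.43 + £6,888.00 = £45,459.43.
Excess = £45,459.43 − £32,599.39 = £12,860.04.

Extra cost ≈ £12,860 per year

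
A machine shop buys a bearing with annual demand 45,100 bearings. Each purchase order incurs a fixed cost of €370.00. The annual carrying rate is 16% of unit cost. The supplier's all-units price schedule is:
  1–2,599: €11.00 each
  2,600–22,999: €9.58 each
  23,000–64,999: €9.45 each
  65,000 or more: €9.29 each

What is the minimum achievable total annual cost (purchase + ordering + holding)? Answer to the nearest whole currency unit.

TC* ≈ €439,210

Holding cost per unit per year at price C is H = 0.16·C.
Candidates are each tier's EOQ (if it falls in that tier) and each price-break quantity.
Tier 1 (€11.00): EOQ = 4354.6 exceeds tier's upper bound 2599, so this tier is dominated.
EOQ at €9.58 = 4666.2 (feasible in tier 2): TC = 45,100×€9.58 + (45,100/4666.2)×370 + (4666.2/2)×0.16×€9.58 = €439,210.32.
EOQ at €9.45 = 4698.2 < 23000, so use break Q=23000: TC = 45,100×€9.45 + (45,100/23000.0)×370 + (23000.0/2)×0.16×€9.45 = €444,308.52.
EOQ at €9.29 = 4738.4 < 65000, so use break Q=65000: TC = 45,100×€9.29 + (45,100/65000.0)×370 + (65000.0/2)×0.16×€9.29 = €467,543.72.
Lowest total cost among the candidates is at Q = 4666.2.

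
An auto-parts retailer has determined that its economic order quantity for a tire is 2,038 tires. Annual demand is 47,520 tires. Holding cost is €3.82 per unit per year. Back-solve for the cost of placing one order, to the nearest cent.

S ≈ €166.94

The basic EOQ model gives Q* = √(2DS/H); rearrange for the unknown.
From Q* = √(2DS/H): S = Q*²H / (2D) = 2,038² × 3.82 / (2 × 47,520) = 166.9419.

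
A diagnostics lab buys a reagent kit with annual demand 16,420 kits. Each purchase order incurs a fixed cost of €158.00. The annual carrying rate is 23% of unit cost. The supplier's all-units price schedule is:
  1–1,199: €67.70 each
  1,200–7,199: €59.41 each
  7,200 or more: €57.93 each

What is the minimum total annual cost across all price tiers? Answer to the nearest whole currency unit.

Holding cost per unit per year at price C is H = 0.23·C.
Evaluate total cost at each tier's feasible EOQ or, if the EOQ is below the tier, at the tier's minimum quantity.
EOQ at €67.70 = 577.3 (feasible in tier 1): TC = 16,420×€67.70 + (16,420/577.3)×158 + (577.3/2)×0.23×€67.70 = €1,120,622.52.
EOQ at €59.41 = 616.2 < 1200, so use break Q=1200: TC = 16,420×€59.41 + (16,420/1200.0)×158 + (1200.0/2)×0.23×€59.41 = €985,872.75.
EOQ at €57.93 = 624.0 < 7200, so use break Q=7200: TC = 16,420×€57.93 + (16,420/7200.0)×158 + (7200.0/2)×0.23×€57.93 = €999,536.97.
Lowest total cost among the candidates is at Q = 1200.0.

TC* ≈ €985,873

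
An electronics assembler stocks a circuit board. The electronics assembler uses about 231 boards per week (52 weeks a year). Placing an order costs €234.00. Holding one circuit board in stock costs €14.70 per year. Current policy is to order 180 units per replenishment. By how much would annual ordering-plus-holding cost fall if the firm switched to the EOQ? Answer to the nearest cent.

Extra cost ≈ €7,848.07 per year

Annual demand D = 231 × 52 = 12,012.
EOQ = √(2DS/H) = √(2 × 12,012 × 234 / 14.7) ≈ 618.40.
Cost at Q* = (D/Q*)S + (Q*/2)H = √(2DSH) ≈ €9,090.53.
Cost at Q = 180: (12,012/180)×234 + (180/2)×14.7 = €15,615.60 + €1,323.00 = €16,938.60.
Excess = €16,938.60 − €9,090.53 = €7,848.07.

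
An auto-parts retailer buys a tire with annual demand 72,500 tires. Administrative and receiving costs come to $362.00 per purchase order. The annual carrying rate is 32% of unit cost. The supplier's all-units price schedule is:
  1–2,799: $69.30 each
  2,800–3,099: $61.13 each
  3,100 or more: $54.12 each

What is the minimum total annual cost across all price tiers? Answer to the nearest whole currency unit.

TC* ≈ $3,959,010

Holding cost per unit per year at price C is H = 0.32·C.
Evaluate total cost at each tier's feasible EOQ or, if the EOQ is below the tier, at the tier's minimum quantity.
EOQ at $69.30 = 1538.5 (feasible in tier 1): TC = 72,500×$69.30 + (72,500/1538.5)×362 + (1538.5/2)×0.32×$69.30 = $5,058,367.71.
EOQ at $61.13 = 1638.1 < 2800, so use break Q=2800: TC = 72,500×$61.13 + (72,500/2800.0)×362 + (2800.0/2)×0.32×$61.13 = $4,468,684.45.
EOQ at $54.12 = 1740.9 < 3100, so use break Q=3100: TC = 72,500×$54.12 + (72,500/3100.0)×362 + (3100.0/2)×0.32×$54.12 = $3,959,009.65.
Lowest total cost among the candidates is at Q = 3100.0.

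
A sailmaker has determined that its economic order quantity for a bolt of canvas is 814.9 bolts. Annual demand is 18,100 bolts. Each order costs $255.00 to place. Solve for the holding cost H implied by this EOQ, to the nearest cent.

The basic EOQ model gives Q* = √(2DS/H); rearrange for the unknown.
From Q* = √(2DS/H): H = 2DS / Q*² = 2 × 18,100 × 255 / 814.9² = 13.9008.

H ≈ $13.90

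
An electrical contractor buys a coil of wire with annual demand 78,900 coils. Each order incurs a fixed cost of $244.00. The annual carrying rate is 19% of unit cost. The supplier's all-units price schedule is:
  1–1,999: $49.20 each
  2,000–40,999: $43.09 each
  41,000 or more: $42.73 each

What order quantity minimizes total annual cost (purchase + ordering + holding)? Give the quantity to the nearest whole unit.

Holding cost per unit per year at price C is H = 0.19·C.
Candidates are each tier's EOQ (if it falls in that tier) and each price-break quantity.
Tier 1 ($49.20): EOQ = 2029.5 exceeds tier's upper bound 1999, so this tier is dominated.
EOQ at $43.09 = 2168.6 (feasible in tier 2): TC = 78,900×$43.09 + (78,900/2168.6)×244 + (2168.6/2)×0.19×$43.09 = $3,417,555.70.
EOQ at $42.73 = 2177.7 < 41000, so use break Q=41000: TC = 78,900×$42.73 + (78,900/41000.0)×244 + (41000.0/2)×0.19×$42.73 = $3,538,299.90.
Lowest total cost is $3,417,555.70 at Q = 2168.6.

Q* ≈ 2,169 coils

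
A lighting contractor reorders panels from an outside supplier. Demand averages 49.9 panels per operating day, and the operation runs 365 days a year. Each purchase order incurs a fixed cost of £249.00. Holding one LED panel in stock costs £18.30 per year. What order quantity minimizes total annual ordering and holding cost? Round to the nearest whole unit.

Annual demand D = 49.9 × 365 = 18,213.5.
EOQ = √(2DS / H) = √(2 × 18,213.5 × 249 / 18.3).
= √(9,070,323 / 18.3) = √495,646.0656 ≈ 704.021.

Q* ≈ 704 panels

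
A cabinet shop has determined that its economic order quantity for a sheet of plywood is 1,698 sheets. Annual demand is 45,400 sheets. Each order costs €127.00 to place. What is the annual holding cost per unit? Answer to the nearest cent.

H ≈ €4.00

Squaring Q* = √(2DS/H) gives Q*² = 2DS/H.
From Q* = √(2DS/H): H = 2DS / Q*² = 2 × 45,400 × 127 / 1,698² = 3.9996.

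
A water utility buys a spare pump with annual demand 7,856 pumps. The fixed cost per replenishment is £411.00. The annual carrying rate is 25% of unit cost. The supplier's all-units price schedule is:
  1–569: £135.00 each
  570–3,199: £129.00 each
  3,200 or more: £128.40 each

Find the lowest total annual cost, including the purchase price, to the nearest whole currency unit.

Holding cost per unit per year at price C is H = 0.25·C.
For each price level, check whether its EOQ is feasible; otherwise the best quantity at that price is the breakpoint.
EOQ at £135.00 = 437.4 (feasible in tier 1): TC = 7,856×£135.00 + (7,856/437.4)×411 + (437.4/2)×0.25×£135.00 = £1,075,322.96.
EOQ at £129.00 = 447.5 < 570, so use break Q=570: TC = 7,856×£129.00 + (7,856/570.0)×411 + (570.0/2)×0.25×£129.00 = £1,028,279.84.
EOQ at £128.40 = 448.5 < 3200, so use break Q=3200: TC = 7,856×£128.40 + (7,856/3200.0)×411 + (3200.0/2)×0.25×£128.40 = £1,061,079.41.
Lowest total cost among the candidates is at Q = 570.0.

TC* ≈ £1,028,280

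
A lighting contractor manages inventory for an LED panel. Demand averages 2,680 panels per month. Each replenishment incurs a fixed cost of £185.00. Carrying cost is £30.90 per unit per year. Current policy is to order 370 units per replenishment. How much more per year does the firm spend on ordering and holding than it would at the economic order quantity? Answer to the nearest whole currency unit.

Annual demand D = 2,680 × 12 = 32,160.
EOQ = √(2DS/H) = √(2 × 32,160 × 185 / 30.9) ≈ 620.55.
Cost at Q* = (D/Q*)S + (Q*/2)H = √(2DSH) ≈ £19,175.12.
Cost at Q = 370: (32,160/370)×185 + (370/2)×30.9 = £16,080.00 + £5,716.50 = £21,796.50.
Excess = £21,796.50 − £19,175.12 = £2,621.38.

Extra cost ≈ £2,621 per year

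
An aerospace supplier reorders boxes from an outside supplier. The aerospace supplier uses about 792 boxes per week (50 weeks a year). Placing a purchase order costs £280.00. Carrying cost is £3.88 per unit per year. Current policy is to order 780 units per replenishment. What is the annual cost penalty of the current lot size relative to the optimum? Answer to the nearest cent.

Extra cost ≈ £6,452.65 per year

Annual demand D = 792 × 50 = 39,600.
EOQ = √(2DS/H) = √(2 × 39,600 × 280 / 3.88) ≈ 2390.70.
Cost at Q* = (D/Q*)S + (Q*/2)H = √(2DSH) ≈ £9,275.93.
Cost at Q = 780: (39,600/780)×280 + (780/2)×3.88 = £14,215.38 + £1,513.20 = £15,728.58.
Excess = £15,728.58 − £9,275.93 = £6,452.65.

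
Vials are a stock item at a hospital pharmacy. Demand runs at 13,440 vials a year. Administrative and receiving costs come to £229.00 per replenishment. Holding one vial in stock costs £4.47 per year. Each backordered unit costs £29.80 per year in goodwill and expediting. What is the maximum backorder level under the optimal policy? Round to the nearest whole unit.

S* ≈ 164 vials

With planned backorders, Q* = √(2DS/H) · √((H+B)/B).
√(2DS/H) = √(2 × 13,440 × 229 / 4.47) = 1173.488.
√((H+B)/B) = √((4.47+29.8)/29.8) = 1.0724.
Q* ≈ 1258.426.
S* = Q* · H/(H+B) = 1258.426 × 4.47/34.27 ≈ 164.142.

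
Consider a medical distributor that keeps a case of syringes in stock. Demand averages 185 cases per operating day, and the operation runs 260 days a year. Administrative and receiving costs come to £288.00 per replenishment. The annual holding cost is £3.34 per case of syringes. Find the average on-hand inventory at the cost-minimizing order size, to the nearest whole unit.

Average inventory ≈ 1,440 cases

Annual demand D = 185 × 260 = 48,100.
Q* = √(2DS/H) = √(2 × 48,100 × 288 / 3.34) ≈ 2880.12.
Average inventory = Q*/2 ≈ 2880.12 / 2 = 1440.060.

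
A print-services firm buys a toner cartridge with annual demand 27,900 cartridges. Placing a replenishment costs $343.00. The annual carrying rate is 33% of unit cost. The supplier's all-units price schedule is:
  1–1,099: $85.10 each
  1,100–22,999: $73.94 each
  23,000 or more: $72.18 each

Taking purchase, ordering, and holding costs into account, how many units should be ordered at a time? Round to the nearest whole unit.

Holding cost per unit per year at price C is H = 0.33·C.
For each price level, check whether its EOQ is feasible; otherwise the best quantity at that price is the breakpoint.
EOQ at $85.10 = 825.5 (feasible in tier 1): TC = 27,900×$85.10 + (27,900/825.5)×343 + (825.5/2)×0.33×$85.10 = $2,397,473.87.
EOQ at $73.94 = 885.7 < 1100, so use break Q=1100: TC = 27,900×$73.94 + (27,900/1100.0)×343 + (1100.0/2)×0.33×$73.94 = $2,085,045.84.
EOQ at $72.18 = 896.4 < 23000, so use break Q=23000: TC = 27,900×$72.18 + (27,900/23000.0)×343 + (23000.0/2)×0.33×$72.18 = $2,288,161.17.
Lowest total cost is $2,085,045.84 at Q = 1100.0.

Q* ≈ 1,100 cartridges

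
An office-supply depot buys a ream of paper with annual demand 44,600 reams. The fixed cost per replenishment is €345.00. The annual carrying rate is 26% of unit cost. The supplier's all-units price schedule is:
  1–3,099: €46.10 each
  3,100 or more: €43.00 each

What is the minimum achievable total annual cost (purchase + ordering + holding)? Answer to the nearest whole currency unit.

TC* ≈ €1,940,093

Holding cost per unit per year at price C is H = 0.26·C.
Candidates are each tier's EOQ (if it falls in that tier) and each price-break quantity.
EOQ at €46.10 = 1602.3 (feasible in tier 1): TC = 44,600×€46.10 + (44,600/1602.3)×345 + (1602.3/2)×0.26×€46.10 = €2,075,265.65.
EOQ at €43.00 = 1659.1 < 3100, so use break Q=3100: TC = 44,600×€43.00 + (44,600/3100.0)×345 + (3100.0/2)×0.26×€43.00 = €1,940,092.55.
Lowest total cost among the candidates is at Q = 3100.0.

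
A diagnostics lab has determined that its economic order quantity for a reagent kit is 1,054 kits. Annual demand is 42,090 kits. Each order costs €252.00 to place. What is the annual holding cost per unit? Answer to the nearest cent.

H ≈ €19.10

Squaring Q* = √(2DS/H) gives Q*² = 2DS/H.
From Q* = √(2DS/H): H = 2DS / Q*² = 2 × 42,090 × 252 / 1,054² = 19.0954.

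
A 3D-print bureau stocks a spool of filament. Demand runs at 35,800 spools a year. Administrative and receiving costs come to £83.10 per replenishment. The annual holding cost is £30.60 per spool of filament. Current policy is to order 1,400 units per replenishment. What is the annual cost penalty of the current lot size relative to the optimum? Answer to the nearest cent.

EOQ = √(2DS/H) = √(2 × 35,800 × 83.1 / 30.6) ≈ 440.96.
Cost at Q* = (D/Q*)S + (Q*/2)H = √(2DSH) ≈ £13,493.29.
Cost at Q = 1,400: (35,800/1,400)×83.1 + (1,400/2)×30.6 = £2,124.99 + £21,420.00 = £23,544.99.
Excess = £23,544.99 − £13,493.29 = £10,051.70.

Extra cost ≈ £10,051.70 per year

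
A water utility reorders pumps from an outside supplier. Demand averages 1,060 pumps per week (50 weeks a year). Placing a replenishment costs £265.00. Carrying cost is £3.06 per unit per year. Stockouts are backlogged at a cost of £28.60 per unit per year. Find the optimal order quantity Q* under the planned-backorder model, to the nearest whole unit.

Annual demand D = 1,060 × 50 = 53,000.
With planned backorders, Q* = √(2DS/H) · √((H+B)/B).
√(2DS/H) = √(2 × 53,000 × 265 / 3.06) = 3029.808.
√((H+B)/B) = √((3.06+28.6)/28.6) = 1.0521.
Q* ≈ 3187.775.

Q* ≈ 3,188 pumps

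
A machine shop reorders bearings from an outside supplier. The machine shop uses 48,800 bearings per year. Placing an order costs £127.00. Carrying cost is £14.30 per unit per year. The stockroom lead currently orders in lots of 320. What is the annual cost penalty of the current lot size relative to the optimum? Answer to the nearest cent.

EOQ = √(2DS/H) = √(2 × 48,800 × 127 / 14.3) ≈ 931.02.
Cost at Q* = (D/Q*)S + (Q*/2)H = √(2DSH) ≈ £13,313.58.
Cost at Q = 320: (48,800/320)×127 + (320/2)×14.3 = £19,367.50 + £2,288.00 = £21,655.50.
Excess = £21,655.50 − £13,313.58 = £8,341.92.

Extra cost ≈ £8,341.92 per year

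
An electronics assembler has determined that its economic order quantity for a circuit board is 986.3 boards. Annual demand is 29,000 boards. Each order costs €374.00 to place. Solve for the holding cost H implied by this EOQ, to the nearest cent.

H ≈ €22.30

The basic EOQ model gives Q* = √(2DS/H); rearrange for the unknown.
From Q* = √(2DS/H): H = 2DS / Q*² = 2 × 29,000 × 374 / 986.3² = 22.2988.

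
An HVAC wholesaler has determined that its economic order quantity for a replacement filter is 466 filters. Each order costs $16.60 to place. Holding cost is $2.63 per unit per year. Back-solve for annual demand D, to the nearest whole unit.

The basic EOQ model gives Q* = √(2DS/H); rearrange for the unknown.
From Q* = √(2DS/H): D = Q*²H / (2S) = 466² × 2.63 / (2 × 16.6) = 17202.418.

D ≈ 17,202 filters per year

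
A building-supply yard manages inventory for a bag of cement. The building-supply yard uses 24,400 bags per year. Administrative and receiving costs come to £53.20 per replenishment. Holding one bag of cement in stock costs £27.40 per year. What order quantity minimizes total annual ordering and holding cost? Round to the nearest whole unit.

EOQ = √(2DS / H) = √(2 × 24,400 × 53.2 / 27.4).
= √(2,596,160 / 27.4) = √94,750.365 ≈ 307.815.

Q* ≈ 308 bags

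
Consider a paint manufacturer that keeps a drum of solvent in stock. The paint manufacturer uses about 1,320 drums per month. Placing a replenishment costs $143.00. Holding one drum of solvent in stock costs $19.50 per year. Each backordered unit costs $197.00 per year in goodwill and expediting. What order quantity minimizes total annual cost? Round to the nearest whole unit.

Annual demand D = 1,320 × 12 = 15,840.
With planned backorders, Q* = √(2DS/H) · √((H+B)/B).
√(2DS/H) = √(2 × 15,840 × 143 / 19.5) = 481.996.
√((H+B)/B) = √((19.5+197)/197) = 1.0483.
Q* ≈ 505.288.

Q* ≈ 505 drums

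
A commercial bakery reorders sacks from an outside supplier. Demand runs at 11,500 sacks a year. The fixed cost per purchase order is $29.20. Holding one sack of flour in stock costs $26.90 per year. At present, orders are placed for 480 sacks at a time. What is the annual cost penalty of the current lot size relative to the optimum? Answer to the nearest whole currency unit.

EOQ = √(2DS/H) = √(2 × 11,500 × 29.2 / 26.9) ≈ 158.01.
Cost at Q* = (D/Q*)S + (Q*/2)H = √(2DSH) ≈ $4,250.42.
Cost at Q = 480: (11,500/480)×29.2 + (480/2)×26.9 = $699.58 + $6,456.00 = $7,155.58.
Excess = $7,155.58 − $4,250.42 = $2,905.17.

Extra cost ≈ $2,905 per year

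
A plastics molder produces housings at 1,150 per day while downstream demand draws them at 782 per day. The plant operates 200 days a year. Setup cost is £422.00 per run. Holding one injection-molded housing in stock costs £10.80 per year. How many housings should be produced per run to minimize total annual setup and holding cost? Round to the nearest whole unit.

Q* ≈ 6,180 housings

Annual demand D = 782 × 200 = 156,400.
Production build-up factor (1 − d/p) = 1 − 782/1,150 = 0.3200.
Q* = √(2DS / (H(1 − d/p))) = √(2 × 156,400 × 422 / (10.8 × 0.3200)).
= √(132,001,600 / 3.456) ≈ 6180.203.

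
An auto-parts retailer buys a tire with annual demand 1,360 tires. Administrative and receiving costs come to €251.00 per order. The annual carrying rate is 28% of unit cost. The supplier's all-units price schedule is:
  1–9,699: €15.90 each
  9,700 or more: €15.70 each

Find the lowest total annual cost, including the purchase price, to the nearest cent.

Holding cost per unit per year at price C is H = 0.28·C.
Candidates are each tier's EOQ (if it falls in that tier) and each price-break quantity.
EOQ at €15.90 = 391.6 (feasible in tier 1): TC = 1,360×€15.90 + (1,360/391.6)×251 + (391.6/2)×0.28×€15.90 = €23,367.41.
EOQ at €15.70 = 394.1 < 9700, so use break Q=9700: TC = 1,360×€15.70 + (1,360/9700.0)×251 + (9700.0/2)×0.28×€15.70 = €42,707.79.
Lowest total cost among the candidates is at Q = 391.6.

TC* ≈ €23,367.41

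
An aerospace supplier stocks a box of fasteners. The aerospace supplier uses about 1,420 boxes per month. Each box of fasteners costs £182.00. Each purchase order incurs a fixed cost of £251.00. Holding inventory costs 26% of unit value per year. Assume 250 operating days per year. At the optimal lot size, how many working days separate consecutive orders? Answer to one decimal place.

T ≈ 6.2 days

Annual demand D = 1,420 × 12 = 17,040.
Holding cost H = 0.26 × £182.00 = £47.3200 per unit per year.
EOQ = √(2DS/H) = √(2 × 17,040 × 251 / 47.32) ≈ 425.17.
Cycle time = Q*/D × 250 = 425.17 / 17,040 × 250 ≈ 6.238 days.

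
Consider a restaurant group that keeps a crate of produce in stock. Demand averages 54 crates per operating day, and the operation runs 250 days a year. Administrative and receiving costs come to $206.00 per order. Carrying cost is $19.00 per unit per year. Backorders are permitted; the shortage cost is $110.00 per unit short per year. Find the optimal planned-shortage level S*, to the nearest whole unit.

Annual demand D = 54 × 250 = 13,500.
With planned backorders, Q* = √(2DS/H) · √((H+B)/B).
√(2DS/H) = √(2 × 13,500 × 206 / 19) = 541.052.
√((H+B)/B) = √((19+110)/110) = 1.0829.
Q* ≈ 585.918.
S* = Q* · H/(H+B) = 585.918 × 19/129 ≈ 86.298.

S* ≈ 86 crates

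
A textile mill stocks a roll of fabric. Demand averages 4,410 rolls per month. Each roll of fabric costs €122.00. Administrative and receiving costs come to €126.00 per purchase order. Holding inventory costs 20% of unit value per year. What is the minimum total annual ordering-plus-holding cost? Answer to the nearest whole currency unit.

Annual demand D = 4,410 × 12 = 52,920.
Holding cost H = 0.20 × €122.00 = €24.4000 per unit per year.
The optimal lot size = √(2DS/H) = √(2 × 52,920 × 126 / 24.4) ≈ 739.29.
At the optimum the two cost components are equal, so total cost = 2·(Q*/2)H = Q*·H.
Minimum total = √(2DSH) = √(2 × 52,920 × 126 × 24.4) ≈ 18038.694.

TC* ≈ €18,039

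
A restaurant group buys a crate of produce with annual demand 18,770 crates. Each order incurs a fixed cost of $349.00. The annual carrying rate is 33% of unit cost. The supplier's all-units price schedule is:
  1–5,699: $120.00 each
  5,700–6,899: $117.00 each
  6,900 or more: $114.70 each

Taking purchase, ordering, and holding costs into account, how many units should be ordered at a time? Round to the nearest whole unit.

Holding cost per unit per year at price C is H = 0.33·C.
For each price level, check whether its EOQ is feasible; otherwise the best quantity at that price is the breakpoint.
EOQ at $120.00 = 575.2 (feasible in tier 1): TC = 18,770×$120.00 + (18,770/575.2)×349 + (575.2/2)×0.33×$120.00 = $2,275,177.57.
EOQ at $117.00 = 582.5 < 5700, so use break Q=5700: TC = 18,770×$117.00 + (18,770/5700.0)×349 + (5700.0/2)×0.33×$117.00 = $2,307,277.75.
EOQ at $114.70 = 588.3 < 6900, so use break Q=6900: TC = 18,770×$114.70 + (18,770/6900.0)×349 + (6900.0/2)×0.33×$114.70 = $2,284,454.33.
Lowest total cost is $2,275,177.57 at Q = 575.2.

Q* ≈ 575 crates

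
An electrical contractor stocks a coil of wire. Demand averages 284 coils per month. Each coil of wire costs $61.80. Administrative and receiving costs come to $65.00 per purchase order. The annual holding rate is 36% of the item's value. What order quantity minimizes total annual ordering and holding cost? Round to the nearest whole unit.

Annual demand D = 284 × 12 = 3,408.
Holding cost H = 0.36 × $61.80 = $22.2480 per unit per year.
EOQ = √(2DS / H) = √(2 × 3,408 × 65 / 22.248).
= √(443,040 / 22.248) = √19,913.7001 ≈ 141.116.

Q* ≈ 141 coils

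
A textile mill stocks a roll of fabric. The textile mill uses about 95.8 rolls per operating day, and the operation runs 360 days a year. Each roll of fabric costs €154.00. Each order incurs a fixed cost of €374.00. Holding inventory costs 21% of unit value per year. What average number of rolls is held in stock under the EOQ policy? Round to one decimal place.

Annual demand D = 95.8 × 360 = 34,488.
Holding cost H = 0.21 × €154.00 = €32.3400 per unit per year.
The optimal lot size = √(2DS/H) = √(2 × 34,488 × 374 / 32.34) ≈ 893.13.
Average inventory = Q*/2 ≈ 893.13 / 2 = 446.565.

Average inventory ≈ 446.6 rolls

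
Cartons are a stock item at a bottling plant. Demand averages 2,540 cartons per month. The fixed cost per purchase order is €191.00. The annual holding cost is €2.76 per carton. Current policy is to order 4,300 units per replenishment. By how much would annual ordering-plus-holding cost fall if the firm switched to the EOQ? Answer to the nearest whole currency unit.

Annual demand D = 2,540 × 12 = 30,480.
EOQ = √(2DS/H) = √(2 × 30,480 × 191 / 2.76) ≈ 2053.93.
Cost at Q* = (D/Q*)S + (Q*/2)H = √(2DSH) ≈ €5,668.83.
Cost at Q = 4,300: (30,480/4,300)×191 + (4,300/2)×2.76 = €1,353.88 + €5,934.00 = €7,287.88.
Excess = €7,287.88 − €5,668.83 = €1,619.05.

Extra cost ≈ €1,619 per year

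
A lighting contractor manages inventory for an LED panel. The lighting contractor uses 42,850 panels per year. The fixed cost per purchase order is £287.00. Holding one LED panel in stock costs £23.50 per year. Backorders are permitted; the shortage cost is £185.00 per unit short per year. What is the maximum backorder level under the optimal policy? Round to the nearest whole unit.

With planned backorders, Q* = √(2DS/H) · √((H+B)/B).
√(2DS/H) = √(2 × 42,850 × 287 / 23.5) = 1023.051.
√((H+B)/B) = √((23.5+185)/185) = 1.0616.
Q* ≈ 1086.087.
S* = Q* · H/(H+B) = 1086.087 × 23.5/208.5 ≈ 122.413.

S* ≈ 122 panels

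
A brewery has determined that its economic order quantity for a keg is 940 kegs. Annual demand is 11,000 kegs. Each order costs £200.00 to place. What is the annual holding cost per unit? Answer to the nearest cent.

H ≈ £4.98

Squaring Q* = √(2DS/H) gives Q*² = 2DS/H.
From Q* = √(2DS/H): H = 2DS / Q*² = 2 × 11,000 × 200 / 940² = 4.9796.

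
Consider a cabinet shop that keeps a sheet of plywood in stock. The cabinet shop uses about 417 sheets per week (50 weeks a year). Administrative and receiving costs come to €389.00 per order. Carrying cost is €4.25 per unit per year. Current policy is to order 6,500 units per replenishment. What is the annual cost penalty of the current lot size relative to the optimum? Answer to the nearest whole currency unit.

Extra cost ≈ €6,757 per year

Annual demand D = 417 × 50 = 20,850.
EOQ = √(2DS/H) = √(2 × 20,850 × 389 / 4.25) ≈ 1953.66.
Cost at Q* = (D/Q*)S + (Q*/2)H = √(2DSH) ≈ €8,303.04.
Cost at Q = 6,500: (20,850/6,500)×389 + (6,500/2)×4.25 = €1,247.79 + €13,812.50 = €15,060.29.
Excess = €15,060.29 − €8,303.04 = €6,757.25.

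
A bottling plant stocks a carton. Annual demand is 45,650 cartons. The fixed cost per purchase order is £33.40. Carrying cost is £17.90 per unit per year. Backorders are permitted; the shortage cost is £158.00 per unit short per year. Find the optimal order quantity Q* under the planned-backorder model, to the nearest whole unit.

With planned backorders, Q* = √(2DS/H) · √((H+B)/B).
√(2DS/H) = √(2 × 45,650 × 33.4 / 17.9) = 412.745.
√((H+B)/B) = √((17.9+158)/158) = 1.0551.
Q* ≈ 435.498.

Q* ≈ 435 cartons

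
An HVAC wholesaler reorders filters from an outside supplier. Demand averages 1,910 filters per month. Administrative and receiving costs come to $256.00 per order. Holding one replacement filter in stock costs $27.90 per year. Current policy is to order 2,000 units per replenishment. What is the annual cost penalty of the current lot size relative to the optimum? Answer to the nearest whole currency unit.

Extra cost ≈ $12,739 per year

Annual demand D = 1,910 × 12 = 22,920.
EOQ = √(2DS/H) = √(2 × 22,920 × 256 / 27.9) ≈ 648.55.
Cost at Q* = (D/Q*)S + (Q*/2)H = √(2DSH) ≈ $18,094.41.
Cost at Q = 2,000: (22,920/2,000)×256 + (2,000/2)×27.9 = $2,933.76 + $27,900.00 = $30,833.76.
Excess = $30,833.76 − $18,094.41 = $12,739.35.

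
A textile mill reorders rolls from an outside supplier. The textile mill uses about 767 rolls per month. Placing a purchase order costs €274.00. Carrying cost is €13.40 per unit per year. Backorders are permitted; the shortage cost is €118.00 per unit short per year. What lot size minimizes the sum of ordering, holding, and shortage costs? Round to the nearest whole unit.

Q* ≈ 647 rolls

Annual demand D = 767 × 12 = 9,204.
With planned backorders, Q* = √(2DS/H) · √((H+B)/B).
√(2DS/H) = √(2 × 9,204 × 274 / 13.4) = 613.516.
√((H+B)/B) = √((13.4+118)/118) = 1.0553.
Q* ≈ 647.415.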